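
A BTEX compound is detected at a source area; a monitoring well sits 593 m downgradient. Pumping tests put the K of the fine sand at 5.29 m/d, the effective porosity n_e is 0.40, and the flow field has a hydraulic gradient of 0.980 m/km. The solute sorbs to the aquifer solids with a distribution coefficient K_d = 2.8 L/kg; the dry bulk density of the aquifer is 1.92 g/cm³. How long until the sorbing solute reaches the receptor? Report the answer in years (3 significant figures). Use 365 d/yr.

1810 years

Specific discharge q = 5.29 × 9.8e-4 = 0.005184 m/d
Average linear velocity = 0.005184 / 0.40 = 0.01296 m/d
Retardation R = 1 + ρ_b·K_d/n = 1 + 1.92×2.8/0.40 = 14.44
Contaminant velocity v_c = v/R = 0.01296/14.44 = 8.975e-4 m/d
t = L/v_c = 593/8.975e-4 = 660700 d
   = 660700/365 = 1810 yr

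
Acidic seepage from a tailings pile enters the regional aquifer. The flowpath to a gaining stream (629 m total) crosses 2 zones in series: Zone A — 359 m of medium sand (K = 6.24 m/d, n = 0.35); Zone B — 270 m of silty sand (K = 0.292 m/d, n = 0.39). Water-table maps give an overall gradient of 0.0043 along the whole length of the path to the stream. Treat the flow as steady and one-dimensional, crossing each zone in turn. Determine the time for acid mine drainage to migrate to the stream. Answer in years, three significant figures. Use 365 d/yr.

Steady 1-D flow in series ⇒ the Darcy flux q is identical in every zone and the zone head losses add (resistances L/K in series).
Σ(L/K) = 359/6.24 + 270/0.292 = 57.53 + 924.7 = 982.2 d
K_eq = L_total / Σ(L/K) = 629 / 982.2 = 0.6404 m/d
q = K_eq · i = 0.6404 × 0.0043 = 0.002754 m/d (same in every zone)
Zone A: v = q/n = 0.002754/0.35 = 0.007868 m/d → t_A = 359/0.007868 = 45630 d
Zone B: v = q/n = 0.002754/0.39 = 0.007061 m/d → t_B = 270/0.007061 = 38240 d
Total t = 45630 + 38240 = 83870 d
   = 83870 / 365 = 230 yr

230 years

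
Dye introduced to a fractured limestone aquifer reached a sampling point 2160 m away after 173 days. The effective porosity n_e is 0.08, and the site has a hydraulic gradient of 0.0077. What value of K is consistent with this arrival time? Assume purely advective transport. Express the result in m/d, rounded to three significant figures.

v = L / t = 2160 / 173 = 12.49 m/d
K = v · n / i = 12.49 × 0.08 / 0.0077 = 130 m/d

130 m/d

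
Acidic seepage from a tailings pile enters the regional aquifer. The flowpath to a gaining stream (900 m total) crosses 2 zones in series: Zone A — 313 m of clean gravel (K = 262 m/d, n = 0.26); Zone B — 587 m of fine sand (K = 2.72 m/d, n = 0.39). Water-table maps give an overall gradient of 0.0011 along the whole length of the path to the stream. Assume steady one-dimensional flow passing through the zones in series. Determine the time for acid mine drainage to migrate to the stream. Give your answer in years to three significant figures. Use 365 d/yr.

Continuity: the same q passes through each zone, so ΔH = q·Σ(L_j/K_j) — the zones act as resistances in series.
Σ(L/K) = 313/262 + 587/2.72 = 1.195 + 215.8 = 217.0 d
K_eq = L_total / Σ(L/K) = 900 / 217.0 = 4.147 m/d
q = K_eq · i = 4.147 × 0.0011 = 0.004562 m/d (same in every zone)
Zone A: v = q/n = 0.004562/0.26 = 0.01755 m/d → t_A = 313/0.01755 = 17840 d
Zone B: v = q/n = 0.004562/0.39 = 0.01170 m/d → t_B = 587/0.01170 = 50180 d
Total t = 17840 + 50180 = 68020 d
   = 68020 / 365 = 186 yr

186 years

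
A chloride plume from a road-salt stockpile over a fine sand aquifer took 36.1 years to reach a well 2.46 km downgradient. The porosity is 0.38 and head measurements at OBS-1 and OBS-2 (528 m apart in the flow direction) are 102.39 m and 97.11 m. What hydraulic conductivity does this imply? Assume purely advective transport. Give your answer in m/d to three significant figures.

7.09 m/d

Hydraulic gradient i = (102.39 − 97.11) / 528 = 5.28 / 528 = 0.01000
t = 36.1 years = 13180 d
L = 2.46 km = 2460 m
v = L / t = 2460 / 13180 = 0.1867 m/d
K = v · n / i = 0.1867 × 0.38 / 0.01000 = 7.09 m/d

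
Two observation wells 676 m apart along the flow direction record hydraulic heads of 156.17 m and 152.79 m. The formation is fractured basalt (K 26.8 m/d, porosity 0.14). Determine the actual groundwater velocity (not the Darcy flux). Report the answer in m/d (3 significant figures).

Hydraulic gradient i = (156.17 − 152.79) / 676 = 3.38 / 676 = 0.005000
Specific discharge q = 26.8 × 0.005000 = 0.1340 m/d
v = Ki/n = 26.8·0.005000/0.14 = 0.9571 m/d

0.957 m/d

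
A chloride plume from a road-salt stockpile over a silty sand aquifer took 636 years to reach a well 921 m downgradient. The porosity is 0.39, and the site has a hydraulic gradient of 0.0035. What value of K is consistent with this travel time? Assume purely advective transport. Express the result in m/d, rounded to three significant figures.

0.442 m/d

t = 636 years = 232100 d
v = L / t = 921 / 232100 = 0.003967 m/d
K = v · n / i = 0.003967 × 0.39 / 0.0035 = 0.442 m/d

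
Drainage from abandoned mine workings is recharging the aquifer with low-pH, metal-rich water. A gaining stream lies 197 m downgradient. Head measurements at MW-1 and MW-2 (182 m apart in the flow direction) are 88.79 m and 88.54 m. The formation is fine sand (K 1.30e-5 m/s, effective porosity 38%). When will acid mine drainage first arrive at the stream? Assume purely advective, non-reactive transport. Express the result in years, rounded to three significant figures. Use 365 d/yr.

133 years

Hydraulic gradient i = (88.79 − 88.54) / 182 = 0.25 / 182 = 0.001374
K = 1.30e-5 m/s × 86400 s/d = 1.123 m/d
Darcy flux q = K·i = 1.123 × 0.001374 = 0.001543 m/d
v = Ki/n = 1.123·0.001374/0.38 = 0.004060 m/d
t = L / v = 197 / 0.004060 = 48520 d
   = 48520 / 365 = 133 yr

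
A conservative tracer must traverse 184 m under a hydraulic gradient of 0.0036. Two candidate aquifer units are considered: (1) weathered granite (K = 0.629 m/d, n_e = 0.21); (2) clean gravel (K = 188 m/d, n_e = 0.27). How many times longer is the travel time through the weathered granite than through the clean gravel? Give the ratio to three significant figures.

232

Unit 1 (weathered granite): v = 0.629×0.0036/0.21 = 0.01078 m/d, t = 184/0.01078 = 17060 d
Unit 2 (clean gravel): v = 188×0.0036/0.27 = 2.507 m/d, t = 184/2.507 = 73.40 d
t(weathered granite) / t(clean gravel) = 17060/73.40 = 232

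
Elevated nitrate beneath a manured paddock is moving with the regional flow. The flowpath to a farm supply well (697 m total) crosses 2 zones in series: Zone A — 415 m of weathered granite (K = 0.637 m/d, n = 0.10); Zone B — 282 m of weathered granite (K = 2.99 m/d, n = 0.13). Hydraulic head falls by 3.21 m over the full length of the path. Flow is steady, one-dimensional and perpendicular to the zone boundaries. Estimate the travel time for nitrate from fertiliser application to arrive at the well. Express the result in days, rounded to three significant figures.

Steady 1-D flow in series ⇒ the Darcy flux q is identical in every zone and the zone head losses add (resistances L/K in series).
Σ(L/K) = 415/0.637 + 282/2.99 = 651.5 + 94.31 = 745.8 d
q = ΔH / Σ(L/K) = 3.21 / 745.8 = 0.004304 m/d (same in every zone)
Zone A: v = q/n = 0.004304/0.10 = 0.04304 m/d → t_A = 415/0.04304 = 9642 d
Zone B: v = q/n = 0.004304/0.13 = 0.03311 m/d → t_B = 282/0.03311 = 8518 d
Total t = 9642 + 8518 = 18160 d

18200 days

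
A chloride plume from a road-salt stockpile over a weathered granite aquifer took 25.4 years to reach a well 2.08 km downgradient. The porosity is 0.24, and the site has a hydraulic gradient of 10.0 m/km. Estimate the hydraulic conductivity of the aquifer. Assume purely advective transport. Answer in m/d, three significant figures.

t = 25.4 years = 9271 d
L = 2.08 km = 2080 m
v = L / t = 2080 / 9271 = 0.2244 m/d
K = v · n / i = 0.2244 × 0.24 / 0.010 = 5.38 m/d

5.38 m/d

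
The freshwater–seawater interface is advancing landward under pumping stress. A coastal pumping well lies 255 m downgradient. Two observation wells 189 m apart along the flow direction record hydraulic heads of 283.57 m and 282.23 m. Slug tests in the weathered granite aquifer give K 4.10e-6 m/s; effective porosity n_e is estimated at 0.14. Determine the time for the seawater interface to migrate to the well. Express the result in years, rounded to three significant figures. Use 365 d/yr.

Hydraulic gradient i = (283.57 − 282.23) / 189 = 1.34 / 189 = 0.007090
K = 4.10e-6 m/s × 86400 s/d = 0.3542 m/d
Darcy flux q = K·i = 0.3542 × 0.007090 = 0.002512 m/d
Seepage velocity v = q / n = 0.002512 / 0.14 = 0.01794 m/d
t = L / v = 255 / 0.01794 = 14210 d
   = 14210 / 365 = 38.9 yr

38.9 years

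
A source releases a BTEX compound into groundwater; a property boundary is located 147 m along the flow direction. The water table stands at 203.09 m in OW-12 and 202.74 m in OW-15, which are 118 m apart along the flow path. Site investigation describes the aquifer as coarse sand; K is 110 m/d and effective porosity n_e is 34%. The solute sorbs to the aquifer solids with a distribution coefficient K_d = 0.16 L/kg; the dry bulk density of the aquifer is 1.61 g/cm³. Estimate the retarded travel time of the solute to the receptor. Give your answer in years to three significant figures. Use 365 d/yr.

Hydraulic gradient i = (203.09 − 202.74) / 118 = 0.35 / 118 = 0.002966
Specific discharge q = 110 × 0.002966 = 0.3263 m/d
Seepage velocity v = q / n = 0.3263 / 0.34 = 0.9596 m/d
Retardation R = 1 + ρ_b·K_d/n = 1 + 1.61×0.16/0.34 = 1.758
Contaminant velocity v_c = v/R = 0.9596/1.758 = 0.5460 m/d
t = L/v_c = 147/0.5460 = 269.2 d
   = 269.2/365 = 0.738 yr

0.738 years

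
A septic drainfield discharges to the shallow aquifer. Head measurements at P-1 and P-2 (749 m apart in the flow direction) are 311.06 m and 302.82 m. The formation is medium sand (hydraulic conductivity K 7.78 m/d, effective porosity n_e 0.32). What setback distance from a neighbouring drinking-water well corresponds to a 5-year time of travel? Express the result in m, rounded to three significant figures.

Hydraulic gradient i = (311.06 − 302.82) / 749 = 8.24 / 749 = 0.01100
Specific discharge q = 7.78 × 0.01100 = 0.08559 m/d
Seepage velocity v = q / n = 0.08559 / 0.32 = 0.2675 m/d
T = 5 yr × 365 = 1825 d
L = v × T = 0.2675 × 1825 = 488.1 m

488 m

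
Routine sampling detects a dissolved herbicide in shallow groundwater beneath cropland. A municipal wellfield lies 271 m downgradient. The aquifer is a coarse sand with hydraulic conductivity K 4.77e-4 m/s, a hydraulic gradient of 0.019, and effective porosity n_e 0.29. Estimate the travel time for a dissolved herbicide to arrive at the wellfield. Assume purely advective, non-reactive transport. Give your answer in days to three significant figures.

K = 4.77e-4 m/s × 86400 s/d = 41.21 m/d
q = Ki = 41.21 × 0.019 = 0.7830 m/d
Seepage velocity v = q / n = 0.7830 / 0.29 = 2.700 m/d
t = L / v = 271 / 2.700 = 100.4 d

100 days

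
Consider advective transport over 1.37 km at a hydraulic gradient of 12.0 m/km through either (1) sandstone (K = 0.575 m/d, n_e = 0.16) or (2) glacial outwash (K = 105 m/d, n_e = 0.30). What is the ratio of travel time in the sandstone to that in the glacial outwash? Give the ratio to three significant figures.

Unit 1 (sandstone): v = 0.575×0.012/0.16 = 0.04313 m/d, t = 1370/0.04313 = 31770 d
Unit 2 (glacial outwash): v = 105×0.012/0.30 = 4.200 m/d, t = 1370/4.200 = 326.2 d
t(sandstone) / t(glacial outwash) = 31770/326.2 = 97.4

97.4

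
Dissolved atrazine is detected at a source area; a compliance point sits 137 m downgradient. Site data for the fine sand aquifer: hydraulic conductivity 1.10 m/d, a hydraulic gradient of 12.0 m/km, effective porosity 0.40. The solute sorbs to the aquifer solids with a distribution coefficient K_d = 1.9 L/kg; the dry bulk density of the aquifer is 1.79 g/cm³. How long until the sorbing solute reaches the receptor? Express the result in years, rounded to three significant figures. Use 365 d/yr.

108 years

Darcy flux q = K·i = 1.10 × 0.012 = 0.01320 m/d
v = Ki/n = 1.10·0.012/0.40 = 0.03300 m/d
Retardation R = 1 + ρ_b·K_d/n = 1 + 1.79×1.9/0.40 = 9.503
Contaminant velocity v_c = v/R = 0.03300/9.503 = 0.003473 m/d
t = L/v_c = 137/0.003473 = 39450 d
   = 39450/365 = 108 yr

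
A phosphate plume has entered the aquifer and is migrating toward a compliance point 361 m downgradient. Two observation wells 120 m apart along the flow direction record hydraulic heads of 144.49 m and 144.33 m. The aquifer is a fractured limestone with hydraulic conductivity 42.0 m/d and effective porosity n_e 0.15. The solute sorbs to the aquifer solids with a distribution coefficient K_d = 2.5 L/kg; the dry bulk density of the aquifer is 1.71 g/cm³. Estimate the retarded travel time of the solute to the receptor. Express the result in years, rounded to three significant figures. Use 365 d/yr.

Hydraulic gradient i = (144.49 − 144.33) / 120 = 0.16 / 120 = 0.001333
q = Ki = 42.0 × 0.001333 = 0.05600 m/d
v = Ki/n = 42.0·0.001333/0.15 = 0.3733 m/d
Retardation R = 1 + ρ_b·K_d/n = 1 + 1.71×2.5/0.15 = 29.50
Contaminant velocity v_c = v/R = 0.3733/29.50 = 0.01266 m/d
t = L/v_c = 361/0.01266 = 28530 d
   = 28530/365 = 78.2 yr

78.2 years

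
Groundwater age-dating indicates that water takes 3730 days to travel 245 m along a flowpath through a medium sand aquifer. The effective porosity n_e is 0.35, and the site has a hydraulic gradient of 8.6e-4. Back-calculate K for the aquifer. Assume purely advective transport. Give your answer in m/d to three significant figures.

v = L / t = 245 / 3730 = 0.06568 m/d
K = v · n / i = 0.06568 × 0.35 / 8.6e-4 = 26.7 m/d

26.7 m/d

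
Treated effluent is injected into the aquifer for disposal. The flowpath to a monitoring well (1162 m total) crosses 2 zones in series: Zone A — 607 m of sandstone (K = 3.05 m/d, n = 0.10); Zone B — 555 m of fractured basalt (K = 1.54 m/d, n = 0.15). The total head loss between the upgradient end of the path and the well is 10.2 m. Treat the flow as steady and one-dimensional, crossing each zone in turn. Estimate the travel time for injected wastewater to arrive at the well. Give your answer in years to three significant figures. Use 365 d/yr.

Continuity: the same q passes through each zone, so ΔH = q·Σ(L_j/K_j) — the zones act as resistances in series.
Σ(L/K) = 607/3.05 + 555/1.54 = 199.0 + 360.4 = 559.4 d
q = ΔH / Σ(L/K) = 10.2 / 559.4 = 0.01823 m/d (same in every zone)
Zone A: v = q/n = 0.01823/0.10 = 0.1823 m/d → t_A = 607/0.1823 = 3329 d
Zone B: v = q/n = 0.01823/0.15 = 0.1216 m/d → t_B = 555/0.1216 = 4566 d
Total t = 3329 + 4566 = 7895 d
   = 7895 / 365 = 21.6 yr

21.6 years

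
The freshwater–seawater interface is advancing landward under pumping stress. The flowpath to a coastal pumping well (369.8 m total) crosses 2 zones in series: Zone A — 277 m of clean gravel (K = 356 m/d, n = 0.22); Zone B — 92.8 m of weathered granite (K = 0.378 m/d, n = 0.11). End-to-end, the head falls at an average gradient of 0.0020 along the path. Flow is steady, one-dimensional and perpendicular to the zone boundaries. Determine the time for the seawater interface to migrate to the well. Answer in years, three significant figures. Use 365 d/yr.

64.9 years

Steady 1-D flow in series ⇒ the Darcy flux q is identical in every zone and the zone head losses add (resistances L/K in series).
Σ(L/K) = 277/356 + 92.8/0.378 = 0.7781 + 245.5 = 246.3 d
K_eq = L_total / Σ(L/K) = 369.8 / 246.3 = 1.502 m/d
q = K_eq · i = 1.502 × 0.0020 = 0.003003 m/d (same in every zone)
Zone A: v = q/n = 0.003003/0.22 = 0.01365 m/d → t_A = 277/0.01365 = 20290 d
Zone B: v = q/n = 0.003003/0.11 = 0.02730 m/d → t_B = 92.8/0.02730 = 3399 d
Total t = 20290 + 3399 = 23690 d
   = 23690 / 365 = 64.9 yr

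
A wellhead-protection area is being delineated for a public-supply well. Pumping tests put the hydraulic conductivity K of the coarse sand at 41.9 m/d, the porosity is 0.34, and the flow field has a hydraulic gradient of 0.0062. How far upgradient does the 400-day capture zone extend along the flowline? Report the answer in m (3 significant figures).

Darcy flux q = K·i = 41.9 × 0.0062 = 0.2598 m/d
v = Ki/n = 41.9·0.0062/0.34 = 0.7641 m/d
L = v × T = 0.7641 × 400 = 305.6 m

306 m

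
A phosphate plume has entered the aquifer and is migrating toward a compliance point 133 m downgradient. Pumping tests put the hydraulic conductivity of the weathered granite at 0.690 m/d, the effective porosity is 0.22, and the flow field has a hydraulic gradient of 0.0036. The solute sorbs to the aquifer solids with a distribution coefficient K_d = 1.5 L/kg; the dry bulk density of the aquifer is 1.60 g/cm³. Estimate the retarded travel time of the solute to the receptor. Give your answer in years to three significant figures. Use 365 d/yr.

384 years

q = Ki = 0.690 × 0.0036 = 0.002484 m/d
v = Ki/n = 0.690·0.0036/0.22 = 0.01129 m/d
Retardation R = 1 + ρ_b·K_d/n = 1 + 1.60×1.5/0.22 = 11.91
Contaminant velocity v_c = v/R = 0.01129/11.91 = 9.481e-4 m/d
t = L/v_c = 133/9.481e-4 = 140300 d
   = 140300/365 = 384 yr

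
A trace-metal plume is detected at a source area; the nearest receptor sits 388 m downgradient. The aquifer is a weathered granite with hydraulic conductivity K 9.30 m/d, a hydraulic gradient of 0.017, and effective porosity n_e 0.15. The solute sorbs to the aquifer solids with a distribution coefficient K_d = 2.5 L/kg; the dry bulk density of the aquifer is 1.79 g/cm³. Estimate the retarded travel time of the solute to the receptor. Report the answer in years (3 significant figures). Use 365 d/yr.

31.1 years

Specific discharge q = 9.30 × 0.017 = 0.1581 m/d
Average linear velocity = 0.1581 / 0.15 = 1.054 m/d
Retardation R = 1 + ρ_b·K_d/n = 1 + 1.79×2.5/0.15 = 30.83
Contaminant velocity v_c = v/R = 1.054/30.83 = 0.03418 m/d
t = L/v_c = 388/0.03418 = 11350 d
   = 11350/365 = 31.1 yr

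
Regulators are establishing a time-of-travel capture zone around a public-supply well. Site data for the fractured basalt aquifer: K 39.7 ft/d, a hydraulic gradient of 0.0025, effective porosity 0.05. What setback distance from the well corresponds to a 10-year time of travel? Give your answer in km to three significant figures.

K = 39.7 ft/d × 0.3048 = 12.10 m/d
Darcy flux q = K·i = 12.10 × 0.0025 = 0.03025 m/d
v_s = q/n_e = 0.03025/0.05 = 0.6050 m/d
T = 10 yr × 365 = 3650 d
L = v × T = 0.6050 × 3650 = 2208 m
   = 2.21 km

2.21 km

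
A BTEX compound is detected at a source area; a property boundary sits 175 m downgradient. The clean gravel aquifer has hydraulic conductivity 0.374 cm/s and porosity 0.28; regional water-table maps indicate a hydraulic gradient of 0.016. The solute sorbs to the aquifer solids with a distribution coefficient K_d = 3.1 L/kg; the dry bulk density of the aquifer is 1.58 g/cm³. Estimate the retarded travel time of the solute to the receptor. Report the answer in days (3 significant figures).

175 days

K = 0.374 cm/s × 864 = 323.1 m/d
Specific discharge q = 323.1 × 0.016 = 5.170 m/d
Average linear velocity = 5.170 / 0.28 = 18.46 m/d
Retardation R = 1 + ρ_b·K_d/n = 1 + 1.58×3.1/0.28 = 18.49
Contaminant velocity v_c = v/R = 18.46/18.49 = 0.9985 m/d
t = L/v_c = 175/0.9985 = 175.3 d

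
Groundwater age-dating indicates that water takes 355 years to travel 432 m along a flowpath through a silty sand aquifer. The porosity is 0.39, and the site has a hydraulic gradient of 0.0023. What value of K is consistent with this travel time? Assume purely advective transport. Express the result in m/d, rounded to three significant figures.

t = 355 years = 129600 d
v = L / t = 432 / 129600 = 0.003334 m/d
K = v · n / i = 0.003334 × 0.39 / 0.0023 = 0.565 m/d

0.565 m/d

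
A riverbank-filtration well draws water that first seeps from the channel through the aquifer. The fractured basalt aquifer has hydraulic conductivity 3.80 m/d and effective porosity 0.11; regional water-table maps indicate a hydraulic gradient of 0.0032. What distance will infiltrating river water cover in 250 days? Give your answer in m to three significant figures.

q = Ki = 3.80 × 0.0032 = 0.01216 m/d
Average linear velocity = 0.01216 / 0.11 = 0.1105 m/d
L = v × T = 0.1105 × 250 = 27.64 m

27.6 m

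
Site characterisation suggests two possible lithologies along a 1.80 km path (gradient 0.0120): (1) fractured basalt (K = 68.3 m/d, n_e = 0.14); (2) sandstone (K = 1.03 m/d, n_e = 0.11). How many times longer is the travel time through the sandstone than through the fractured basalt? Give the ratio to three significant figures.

Unit 1 (fractured basalt): v = 68.3×0.012/0.14 = 5.854 m/d, t = 1800/5.854 = 307.5 d
Unit 2 (sandstone): v = 1.03×0.012/0.11 = 0.1124 m/d, t = 1800/0.1124 = 16020 d
t(sandstone) / t(fractured basalt) = 16020/307.5 = 52.1

52.1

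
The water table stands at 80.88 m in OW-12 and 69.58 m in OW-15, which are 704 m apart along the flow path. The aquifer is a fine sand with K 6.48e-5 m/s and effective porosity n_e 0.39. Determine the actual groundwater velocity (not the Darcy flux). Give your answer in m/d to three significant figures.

0.230 m/d

Hydraulic gradient i = (80.88 − 69.58) / 704 = 11.30 / 704 = 0.01605
K = 6.48e-5 m/s × 86400 s/d = 5.599 m/d
Darcy flux q = K·i = 5.599 × 0.01605 = 0.08987 m/d
Average linear velocity = 0.08987 / 0.39 = 0.2304 m/d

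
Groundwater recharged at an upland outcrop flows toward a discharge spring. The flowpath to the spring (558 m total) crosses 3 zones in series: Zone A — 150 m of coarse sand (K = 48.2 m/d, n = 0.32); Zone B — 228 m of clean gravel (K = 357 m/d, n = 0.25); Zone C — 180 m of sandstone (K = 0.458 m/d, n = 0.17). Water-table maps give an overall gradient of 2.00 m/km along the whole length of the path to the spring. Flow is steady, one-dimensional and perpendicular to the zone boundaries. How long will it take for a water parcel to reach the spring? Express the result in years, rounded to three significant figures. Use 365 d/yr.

For zones in series the flux q is common to all zones; the equivalent conductivity is the harmonic (thickness-weighted) mean, K_eq = L_total / Σ(L_j/K_j).
Σ(L/K) = 150/48.2 + 228/357 + 180/0.458 = 3.112 + 0.6387 + 393.0 = 396.8 d
K_eq = L_total / Σ(L/K) = 558 / 396.8 = 1.406 m/d
q = K_eq · i = 1.406 × 0.0020 = 0.002813 m/d (same in every zone)
Zone A: v = q/n = 0.002813/0.32 = 0.008790 m/d → t_A = 150/0.008790 = 17070 d
Zone B: v = q/n = 0.002813/0.25 = 0.01125 m/d → t_B = 228/0.01125 = 20260 d
Zone C: v = q/n = 0.002813/0.17 = 0.01655 m/d → t_C = 180/0.01655 = 10880 d
Total t = 17070 + 20260 + 10880 = 48210 d
   = 48210 / 365 = 132 yr

132 years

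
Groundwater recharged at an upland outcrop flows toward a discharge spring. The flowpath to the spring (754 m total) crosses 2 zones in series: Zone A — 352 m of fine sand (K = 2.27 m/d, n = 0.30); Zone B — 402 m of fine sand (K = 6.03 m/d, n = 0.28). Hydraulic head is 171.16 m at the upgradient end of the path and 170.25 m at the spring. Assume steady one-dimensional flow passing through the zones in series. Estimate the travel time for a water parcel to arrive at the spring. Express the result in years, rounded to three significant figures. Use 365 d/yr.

Total head drop ΔH = 171.16 − 170.25 = 0.91 m
Continuity: the same q passes through each zone, so ΔH = q·Σ(L_j/K_j) — the zones act as resistances in series.
Σ(L/K) = 352/2.27 + 402/6.03 = 155.1 + 66.67 = 221.7 d
q = ΔH / Σ(L/K) = 0.91 / 221.7 = 0.004104 m/d (same in every zone)
Zone A: v = q/n = 0.004104/0.30 = 0.01368 m/d → t_A = 352/0.01368 = 25730 d
Zone B: v = q/n = 0.004104/0.28 = 0.01466 m/d → t_B = 402/0.01466 = 27430 d
Total t = 25730 + 27430 = 53160 d
   = 53160 / 365 = 146 yr

146 years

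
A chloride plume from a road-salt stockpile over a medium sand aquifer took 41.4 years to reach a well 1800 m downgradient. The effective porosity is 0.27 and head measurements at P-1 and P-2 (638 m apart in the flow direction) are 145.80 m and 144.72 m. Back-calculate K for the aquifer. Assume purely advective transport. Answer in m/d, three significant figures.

19.0 m/d

Hydraulic gradient i = (145.80 − 144.72) / 638 = 1.08 / 638 = 0.001693
t = 41.4 years = 15110 d
v = L / t = 1800 / 15110 = 0.1191 m/d
K = v · n / i = 0.1191 × 0.27 / 0.001693 = 19.0 m/d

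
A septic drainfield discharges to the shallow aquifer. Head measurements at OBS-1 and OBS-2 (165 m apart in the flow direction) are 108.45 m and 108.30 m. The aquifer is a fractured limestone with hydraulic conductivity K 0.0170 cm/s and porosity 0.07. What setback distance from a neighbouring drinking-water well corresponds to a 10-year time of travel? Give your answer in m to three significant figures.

Hydraulic gradient i = (108.45 − 108.30) / 165 = 0.15 / 165 = 9.091e-4
K = 0.0170 cm/s × 864 = 14.69 m/d
q = Ki = 14.69 × 9.091e-4 = 0.01335 m/d
Average linear velocity = 0.01335 / 0.07 = 0.1908 m/d
T = 10 yr × 365 = 3650 d
L = v × T = 0.1908 × 3650 = 696.2 m

696 m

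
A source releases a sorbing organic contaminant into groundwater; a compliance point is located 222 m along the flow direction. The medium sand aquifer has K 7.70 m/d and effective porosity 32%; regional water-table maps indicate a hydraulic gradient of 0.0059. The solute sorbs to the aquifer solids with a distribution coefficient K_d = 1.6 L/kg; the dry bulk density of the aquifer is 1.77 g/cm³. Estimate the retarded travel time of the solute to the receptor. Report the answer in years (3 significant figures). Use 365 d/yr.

Darcy flux q = K·i = 7.70 × 0.0059 = 0.04543 m/d
Seepage velocity v = q / n = 0.04543 / 0.32 = 0.1420 m/d
Retardation R = 1 + ρ_b·K_d/n = 1 + 1.77×1.6/0.32 = 9.850
Contaminant velocity v_c = v/R = 0.1420/9.850 = 0.01441 m/d
t = L/v_c = 222/0.01441 = 15400 d
   = 15400/365 = 42.2 yr

42.2 years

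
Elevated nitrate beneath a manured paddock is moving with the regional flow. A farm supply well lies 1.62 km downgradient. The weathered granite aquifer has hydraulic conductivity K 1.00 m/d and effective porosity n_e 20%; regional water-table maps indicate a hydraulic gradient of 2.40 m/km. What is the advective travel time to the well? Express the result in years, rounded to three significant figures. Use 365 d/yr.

370 years

Specific discharge q = 1.00 × 0.0024 = 0.002400 m/d
v = Ki/n = 1.00·0.0024/0.20 = 0.01200 m/d
L = 1.62 km = 1620 m
t = L / v = 1620 / 0.01200 = 135000 d
   = 135000 / 365 = 370 yr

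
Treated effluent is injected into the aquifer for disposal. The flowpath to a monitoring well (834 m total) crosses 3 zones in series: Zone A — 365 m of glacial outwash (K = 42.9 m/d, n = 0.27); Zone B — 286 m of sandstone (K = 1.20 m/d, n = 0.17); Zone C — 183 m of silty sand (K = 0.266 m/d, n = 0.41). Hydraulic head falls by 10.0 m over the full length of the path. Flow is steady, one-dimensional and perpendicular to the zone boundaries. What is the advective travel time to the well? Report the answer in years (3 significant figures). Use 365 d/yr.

Steady 1-D flow in series ⇒ the Darcy flux q is identical in every zone and the zone head losses add (resistances L/K in series).
Σ(L/K) = 365/42.9 + 286/1.20 + 183/0.266 = 8.508 + 238.3 + 688.0 = 934.8 d
q = ΔH / Σ(L/K) = 10.0 / 934.8 = 0.01070 m/d (same in every zone)
Zone A: v = q/n = 0.01070/0.27 = 0.03962 m/d → t_A = 365/0.03962 = 9213 d
Zone B: v = q/n = 0.01070/0.17 = 0.06293 m/d → t_B = 286/0.06293 = 4545 d
Zone C: v = q/n = 0.01070/0.41 = 0.02609 m/d → t_C = 183/0.02609 = 7014 d
Total t = 9213 + 4545 + 7014 = 20770 d
   = 20770 / 365 = 56.9 yr

56.9 years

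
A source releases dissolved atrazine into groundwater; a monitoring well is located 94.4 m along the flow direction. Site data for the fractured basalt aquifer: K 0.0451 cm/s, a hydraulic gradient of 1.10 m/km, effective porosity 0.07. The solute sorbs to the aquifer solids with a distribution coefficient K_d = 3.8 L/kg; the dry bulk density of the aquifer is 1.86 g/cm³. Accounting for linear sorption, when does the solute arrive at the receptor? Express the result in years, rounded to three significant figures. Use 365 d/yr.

43.1 years

K = 0.0451 cm/s × 864 = 38.97 m/d
Specific discharge q = 38.97 × 0.0011 = 0.04286 m/d
Seepage velocity v = q / n = 0.04286 / 0.07 = 0.6123 m/d
Retardation R = 1 + ρ_b·K_d/n = 1 + 1.86×3.8/0.07 = 102.0
Contaminant velocity v_c = v/R = 0.6123/102.0 = 0.006005 m/d
t = L/v_c = 94.4/0.006005 = 15720 d
   = 15720/365 = 43.1 yr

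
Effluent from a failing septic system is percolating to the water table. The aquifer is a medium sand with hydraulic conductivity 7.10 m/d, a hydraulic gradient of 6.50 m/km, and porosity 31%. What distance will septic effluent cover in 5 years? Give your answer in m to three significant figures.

Specific discharge q = 7.10 × 0.0065 = 0.04615 m/d
v = Ki/n = 7.10·0.0065/0.31 = 0.1489 m/d
T = 5 yr × 365 = 1825 d
L = v × T = 0.1489 × 1825 = 271.7 m

272 m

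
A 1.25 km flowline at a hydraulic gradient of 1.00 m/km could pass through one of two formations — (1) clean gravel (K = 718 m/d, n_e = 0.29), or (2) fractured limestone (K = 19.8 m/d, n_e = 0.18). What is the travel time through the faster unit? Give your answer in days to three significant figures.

505 days

Unit 1 (clean gravel): v = 718×0.0010/0.29 = 2.476 m/d, t = 1250/2.476 = 504.9 d
Unit 2 (fractured limestone): v = 19.8×0.0010/0.18 = 0.1100 m/d, t = 1250/0.1100 = 11360 d
Faster unit: t = 505 d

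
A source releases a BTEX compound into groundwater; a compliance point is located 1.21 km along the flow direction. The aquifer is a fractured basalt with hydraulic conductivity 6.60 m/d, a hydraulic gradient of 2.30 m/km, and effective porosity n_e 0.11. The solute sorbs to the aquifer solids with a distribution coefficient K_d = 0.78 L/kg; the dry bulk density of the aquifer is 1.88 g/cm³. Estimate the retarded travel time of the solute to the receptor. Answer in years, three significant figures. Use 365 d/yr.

Darcy flux q = K·i = 6.60 × 0.0023 = 0.01518 m/d
v_s = q/n_e = 0.01518/0.11 = 0.1380 m/d
Retardation R = 1 + ρ_b·K_d/n = 1 + 1.88×0.78/0.11 = 14.33
Contaminant velocity v_c = v/R = 0.1380/14.33 = 0.009630 m/d
L = 1.21 km = 1210 m
t = L/v_c = 1210/0.009630 = 125700 d
   = 125700/365 = 344 yr

344 years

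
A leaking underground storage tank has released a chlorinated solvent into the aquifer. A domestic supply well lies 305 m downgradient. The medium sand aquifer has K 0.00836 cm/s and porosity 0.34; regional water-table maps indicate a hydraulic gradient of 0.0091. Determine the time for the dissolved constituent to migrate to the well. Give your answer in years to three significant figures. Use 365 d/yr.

K = 0.00836 cm/s × 864 = 7.223 m/d
Specific discharge q = 7.223 × 0.0091 = 0.06573 m/d
Seepage velocity v = q / n = 0.06573 / 0.34 = 0.1933 m/d
t = L / v = 305 / 0.1933 = 1578 d
   = 1578 / 365 = 4.32 yr

4.32 years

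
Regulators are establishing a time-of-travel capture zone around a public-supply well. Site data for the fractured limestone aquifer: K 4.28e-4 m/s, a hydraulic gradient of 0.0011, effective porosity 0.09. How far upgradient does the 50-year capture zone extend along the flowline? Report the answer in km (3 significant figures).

8.25 km

K = 4.28e-4 m/s × 86400 s/d = 36.98 m/d
q = Ki = 36.98 × 0.0011 = 0.04068 m/d
v = Ki/n = 36.98·0.0011/0.09 = 0.4520 m/d
T = 50 yr × 365 = 18250 d
L = v × T = 0.4520 × 18250 = 8248 m
   = 8.25 km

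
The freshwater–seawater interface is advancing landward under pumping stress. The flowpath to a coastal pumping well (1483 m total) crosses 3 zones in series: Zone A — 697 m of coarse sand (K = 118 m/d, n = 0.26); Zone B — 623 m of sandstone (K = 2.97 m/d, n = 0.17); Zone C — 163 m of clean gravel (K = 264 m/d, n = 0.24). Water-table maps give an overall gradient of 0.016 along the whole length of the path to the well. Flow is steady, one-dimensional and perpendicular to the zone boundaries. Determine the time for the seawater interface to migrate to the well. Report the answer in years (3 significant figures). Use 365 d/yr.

8.15 years

Steady 1-D flow in series ⇒ the Darcy flux q is identical in every zone and the zone head losses add (resistances L/K in series).
Σ(L/K) = 697/118 + 623/2.97 + 163/264 = 5.907 + 209.8 + 0.6174 = 216.3 d
K_eq = L_total / Σ(L/K) = 1483 / 216.3 = 6.857 m/d
q = K_eq · i = 6.857 × 0.016 = 0.1097 m/d (same in every zone)
Zone A: v = q/n = 0.1097/0.26 = 0.4219 m/d → t_A = 697/0.4219 = 1652 d
Zone B: v = q/n = 0.1097/0.17 = 0.6453 m/d → t_B = 623/0.6453 = 965.4 d
Zone C: v = q/n = 0.1097/0.24 = 0.4571 m/d → t_C = 163/0.4571 = 356.6 d
Total t = 1652 + 965.4 + 356.6 = 2974 d
   = 2974 / 365 = 8.15 yr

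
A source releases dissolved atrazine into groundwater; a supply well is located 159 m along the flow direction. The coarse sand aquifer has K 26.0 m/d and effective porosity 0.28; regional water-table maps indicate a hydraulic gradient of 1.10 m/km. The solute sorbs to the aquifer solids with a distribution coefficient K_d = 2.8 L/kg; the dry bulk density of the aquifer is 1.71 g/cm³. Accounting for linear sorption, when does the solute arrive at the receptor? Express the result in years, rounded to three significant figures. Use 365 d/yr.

q = Ki = 26.0 × 0.0011 = 0.02860 m/d
v = Ki/n = 26.0·0.0011/0.28 = 0.1021 m/d
Retardation R = 1 + ρ_b·K_d/n = 1 + 1.71×2.8/0.28 = 18.10
Contaminant velocity v_c = v/R = 0.1021/18.10 = 0.005643 m/d
t = L/v_c = 159/0.005643 = 28180 d
   = 28180/365 = 77.2 yr

77.2 years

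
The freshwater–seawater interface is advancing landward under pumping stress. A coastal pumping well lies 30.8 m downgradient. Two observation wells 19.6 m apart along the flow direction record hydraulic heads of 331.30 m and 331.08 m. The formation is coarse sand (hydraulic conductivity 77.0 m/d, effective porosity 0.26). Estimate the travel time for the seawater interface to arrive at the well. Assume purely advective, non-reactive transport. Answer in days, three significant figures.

Hydraulic gradient i = (331.30 − 331.08) / 19.6 = 0.22 / 19.6 = 0.01122
q = Ki = 77.0 × 0.01122 = 0.8643 m/d
Average linear velocity = 0.8643 / 0.26 = 3.324 m/d
t = L / v = 30.8 / 3.324 = 9.265 d

9.27 days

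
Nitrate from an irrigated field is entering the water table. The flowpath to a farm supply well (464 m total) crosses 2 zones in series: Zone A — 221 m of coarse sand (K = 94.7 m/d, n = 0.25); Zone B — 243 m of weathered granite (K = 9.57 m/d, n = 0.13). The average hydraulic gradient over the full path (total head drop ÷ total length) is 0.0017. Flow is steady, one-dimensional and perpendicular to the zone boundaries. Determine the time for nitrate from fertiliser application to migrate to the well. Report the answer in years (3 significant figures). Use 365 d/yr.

8.36 years

For zones in series the flux q is common to all zones; the equivalent conductivity is the harmonic (thickness-weighted) mean, K_eq = L_total / Σ(L_j/K_j).
Σ(L/K) = 221/94.7 + 243/9.57 = 2.334 + 25.39 = 27.73 d
K_eq = L_total / Σ(L/K) = 464 / 27.73 = 16.74 m/d
q = K_eq · i = 16.74 × 0.0017 = 0.02845 m/d (same in every zone)
Zone A: v = q/n = 0.02845/0.25 = 0.1138 m/d → t_A = 221/0.1138 = 1942 d
Zone B: v = q/n = 0.02845/0.13 = 0.2188 m/d → t_B = 243/0.2188 = 1110 d
Total t = 1942 + 1110 = 3052 d
   = 3052 / 365 = 8.36 yr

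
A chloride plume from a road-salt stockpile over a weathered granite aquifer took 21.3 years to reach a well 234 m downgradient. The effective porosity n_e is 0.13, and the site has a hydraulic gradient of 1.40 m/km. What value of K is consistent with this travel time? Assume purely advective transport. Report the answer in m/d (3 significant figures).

t = 21.3 years = 7775 d
v = L / t = 234 / 7775 = 0.03010 m/d
K = v · n / i = 0.03010 × 0.13 / 0.0014 = 2.79 m/d

2.79 m/d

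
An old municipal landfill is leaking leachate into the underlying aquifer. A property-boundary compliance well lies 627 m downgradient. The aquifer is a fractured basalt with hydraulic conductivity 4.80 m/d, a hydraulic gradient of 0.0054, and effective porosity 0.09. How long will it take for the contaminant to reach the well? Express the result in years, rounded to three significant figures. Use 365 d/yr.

Darcy flux q = K·i = 4.80 × 0.0054 = 0.02592 m/d
v_s = q/n_e = 0.02592/0.09 = 0.2880 m/d
t = L / v = 627 / 0.2880 = 2177 d
   = 2177 / 365 = 5.96 yr

5.96 years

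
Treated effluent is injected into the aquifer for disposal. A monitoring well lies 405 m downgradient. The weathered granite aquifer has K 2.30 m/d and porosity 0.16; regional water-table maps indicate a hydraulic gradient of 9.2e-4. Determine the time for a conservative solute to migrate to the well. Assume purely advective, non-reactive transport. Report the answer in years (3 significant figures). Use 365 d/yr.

83.9 years

Specific discharge q = 2.30 × 9.2e-4 = 0.002116 m/d
Average linear velocity = 0.002116 / 0.16 = 0.01322 m/d
t = L / v = 405 / 0.01322 = 30620 d
   = 30620 / 365 = 83.9 yr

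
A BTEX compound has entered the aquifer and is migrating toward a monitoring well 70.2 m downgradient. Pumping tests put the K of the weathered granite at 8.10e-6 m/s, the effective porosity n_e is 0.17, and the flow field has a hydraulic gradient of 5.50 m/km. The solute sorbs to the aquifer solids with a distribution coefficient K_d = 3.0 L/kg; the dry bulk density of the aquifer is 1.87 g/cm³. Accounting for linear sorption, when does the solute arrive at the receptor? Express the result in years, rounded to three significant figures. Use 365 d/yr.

289 years

K = 8.10e-6 m/s × 86400 s/d = 0.6998 m/d
Specific discharge q = 0.6998 × 0.0055 = 0.003849 m/d
Seepage velocity v = q / n = 0.003849 / 0.17 = 0.02264 m/d
Retardation R = 1 + ρ_b·K_d/n = 1 + 1.87×3.0/0.17 = 34.00
Contaminant velocity v_c = v/R = 0.02264/34.00 = 6.659e-4 m/d
t = L/v_c = 70.2/6.659e-4 = 105400 d
   = 105400/365 = 289 yr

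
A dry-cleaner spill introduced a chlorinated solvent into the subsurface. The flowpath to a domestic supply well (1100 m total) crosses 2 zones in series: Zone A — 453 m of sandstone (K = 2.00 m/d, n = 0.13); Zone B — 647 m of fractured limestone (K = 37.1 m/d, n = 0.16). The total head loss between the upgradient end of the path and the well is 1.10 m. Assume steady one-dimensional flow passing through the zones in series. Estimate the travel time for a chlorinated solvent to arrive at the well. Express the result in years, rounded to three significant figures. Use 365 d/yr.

Continuity: the same q passes through each zone, so ΔH = q·Σ(L_j/K_j) — the zones act as resistances in series.
Σ(L/K) = 453/2.00 + 647/37.1 = 226.5 + 17.44 = 243.9 d
q = ΔH / Σ(L/K) = 1.10 / 243.9 = 0.004509 m/d (same in every zone)
Zone A: v = q/n = 0.004509/0.13 = 0.03469 m/d → t_A = 453/0.03469 = 13060 d
Zone B: v = q/n = 0.004509/0.16 = 0.02818 m/d → t_B = 647/0.02818 = 22960 d
Total t = 13060 + 22960 = 36020 d
   = 36020 / 365 = 98.7 yr

98.7 years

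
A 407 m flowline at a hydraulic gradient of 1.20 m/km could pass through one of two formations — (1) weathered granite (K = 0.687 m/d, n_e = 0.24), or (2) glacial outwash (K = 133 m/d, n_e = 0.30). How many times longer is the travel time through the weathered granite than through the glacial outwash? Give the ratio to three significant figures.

Unit 1 (weathered granite): v = 0.687×0.0012/0.24 = 0.003435 m/d, t = 407/0.003435 = 118500 d
Unit 2 (glacial outwash): v = 133×0.0012/0.30 = 0.5320 m/d, t = 407/0.5320 = 765.0 d
t(weathered granite) / t(glacial outwash) = 118500/765.0 = 155

155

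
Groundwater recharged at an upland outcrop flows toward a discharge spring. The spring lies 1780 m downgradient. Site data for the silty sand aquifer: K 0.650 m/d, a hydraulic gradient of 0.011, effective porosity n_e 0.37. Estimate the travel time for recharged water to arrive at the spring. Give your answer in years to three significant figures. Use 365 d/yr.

Darcy flux q = K·i = 0.650 × 0.011 = 0.007150 m/d
Average linear velocity = 0.007150 / 0.37 = 0.01932 m/d
t = L / v = 1780 / 0.01932 = 92110 d
   = 92110 / 365 = 252 yr

252 years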